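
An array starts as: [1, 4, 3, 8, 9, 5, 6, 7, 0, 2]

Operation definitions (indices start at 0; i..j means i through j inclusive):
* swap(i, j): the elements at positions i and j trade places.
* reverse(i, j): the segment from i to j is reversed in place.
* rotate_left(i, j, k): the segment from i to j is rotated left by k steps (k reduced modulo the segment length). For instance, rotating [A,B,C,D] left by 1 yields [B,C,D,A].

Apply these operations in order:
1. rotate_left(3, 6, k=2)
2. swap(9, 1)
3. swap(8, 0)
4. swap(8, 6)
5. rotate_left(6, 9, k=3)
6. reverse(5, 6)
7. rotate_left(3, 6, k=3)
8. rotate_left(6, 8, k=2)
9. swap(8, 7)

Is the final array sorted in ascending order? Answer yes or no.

After 1 (rotate_left(3, 6, k=2)): [1, 4, 3, 5, 6, 8, 9, 7, 0, 2]
After 2 (swap(9, 1)): [1, 2, 3, 5, 6, 8, 9, 7, 0, 4]
After 3 (swap(8, 0)): [0, 2, 3, 5, 6, 8, 9, 7, 1, 4]
After 4 (swap(8, 6)): [0, 2, 3, 5, 6, 8, 1, 7, 9, 4]
After 5 (rotate_left(6, 9, k=3)): [0, 2, 3, 5, 6, 8, 4, 1, 7, 9]
After 6 (reverse(5, 6)): [0, 2, 3, 5, 6, 4, 8, 1, 7, 9]
After 7 (rotate_left(3, 6, k=3)): [0, 2, 3, 8, 5, 6, 4, 1, 7, 9]
After 8 (rotate_left(6, 8, k=2)): [0, 2, 3, 8, 5, 6, 7, 4, 1, 9]
After 9 (swap(8, 7)): [0, 2, 3, 8, 5, 6, 7, 1, 4, 9]

Answer: no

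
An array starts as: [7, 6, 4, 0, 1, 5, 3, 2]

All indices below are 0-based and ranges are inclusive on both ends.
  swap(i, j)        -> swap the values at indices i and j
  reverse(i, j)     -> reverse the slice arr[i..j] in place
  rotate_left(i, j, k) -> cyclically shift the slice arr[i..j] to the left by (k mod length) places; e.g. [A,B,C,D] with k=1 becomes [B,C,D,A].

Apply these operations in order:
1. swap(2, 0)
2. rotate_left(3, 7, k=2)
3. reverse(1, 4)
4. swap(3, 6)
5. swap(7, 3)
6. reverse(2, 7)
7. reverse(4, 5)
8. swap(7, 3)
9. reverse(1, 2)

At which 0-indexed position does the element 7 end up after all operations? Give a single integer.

After 1 (swap(2, 0)): [4, 6, 7, 0, 1, 5, 3, 2]
After 2 (rotate_left(3, 7, k=2)): [4, 6, 7, 5, 3, 2, 0, 1]
After 3 (reverse(1, 4)): [4, 3, 5, 7, 6, 2, 0, 1]
After 4 (swap(3, 6)): [4, 3, 5, 0, 6, 2, 7, 1]
After 5 (swap(7, 3)): [4, 3, 5, 1, 6, 2, 7, 0]
After 6 (reverse(2, 7)): [4, 3, 0, 7, 2, 6, 1, 5]
After 7 (reverse(4, 5)): [4, 3, 0, 7, 6, 2, 1, 5]
After 8 (swap(7, 3)): [4, 3, 0, 5, 6, 2, 1, 7]
After 9 (reverse(1, 2)): [4, 0, 3, 5, 6, 2, 1, 7]

Answer: 7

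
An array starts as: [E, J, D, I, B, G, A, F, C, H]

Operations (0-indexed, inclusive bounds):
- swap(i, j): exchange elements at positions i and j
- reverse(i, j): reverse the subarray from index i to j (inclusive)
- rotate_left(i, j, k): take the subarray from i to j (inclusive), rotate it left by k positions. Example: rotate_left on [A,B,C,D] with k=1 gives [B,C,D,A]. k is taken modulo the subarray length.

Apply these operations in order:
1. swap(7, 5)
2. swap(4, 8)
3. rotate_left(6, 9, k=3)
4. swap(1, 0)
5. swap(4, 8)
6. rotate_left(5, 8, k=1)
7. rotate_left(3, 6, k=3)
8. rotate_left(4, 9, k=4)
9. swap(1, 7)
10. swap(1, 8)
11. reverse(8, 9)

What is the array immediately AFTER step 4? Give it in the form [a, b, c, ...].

After 1 (swap(7, 5)): [E, J, D, I, B, F, A, G, C, H]
After 2 (swap(4, 8)): [E, J, D, I, C, F, A, G, B, H]
After 3 (rotate_left(6, 9, k=3)): [E, J, D, I, C, F, H, A, G, B]
After 4 (swap(1, 0)): [J, E, D, I, C, F, H, A, G, B]

Answer: [J, E, D, I, C, F, H, A, G, B]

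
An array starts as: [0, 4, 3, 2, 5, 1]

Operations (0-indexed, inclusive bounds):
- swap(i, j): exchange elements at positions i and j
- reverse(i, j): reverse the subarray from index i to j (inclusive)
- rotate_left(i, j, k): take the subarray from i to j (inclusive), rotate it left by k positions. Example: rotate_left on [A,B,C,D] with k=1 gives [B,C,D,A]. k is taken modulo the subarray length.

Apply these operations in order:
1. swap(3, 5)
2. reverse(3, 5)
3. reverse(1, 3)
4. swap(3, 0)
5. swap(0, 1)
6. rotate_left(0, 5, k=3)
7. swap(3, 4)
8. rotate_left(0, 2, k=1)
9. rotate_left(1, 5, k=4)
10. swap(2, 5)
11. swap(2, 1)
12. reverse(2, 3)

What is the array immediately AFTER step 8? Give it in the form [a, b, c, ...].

After 1 (swap(3, 5)): [0, 4, 3, 1, 5, 2]
After 2 (reverse(3, 5)): [0, 4, 3, 2, 5, 1]
After 3 (reverse(1, 3)): [0, 2, 3, 4, 5, 1]
After 4 (swap(3, 0)): [4, 2, 3, 0, 5, 1]
After 5 (swap(0, 1)): [2, 4, 3, 0, 5, 1]
After 6 (rotate_left(0, 5, k=3)): [0, 5, 1, 2, 4, 3]
After 7 (swap(3, 4)): [0, 5, 1, 4, 2, 3]
After 8 (rotate_left(0, 2, k=1)): [5, 1, 0, 4, 2, 3]

Answer: [5, 1, 0, 4, 2, 3]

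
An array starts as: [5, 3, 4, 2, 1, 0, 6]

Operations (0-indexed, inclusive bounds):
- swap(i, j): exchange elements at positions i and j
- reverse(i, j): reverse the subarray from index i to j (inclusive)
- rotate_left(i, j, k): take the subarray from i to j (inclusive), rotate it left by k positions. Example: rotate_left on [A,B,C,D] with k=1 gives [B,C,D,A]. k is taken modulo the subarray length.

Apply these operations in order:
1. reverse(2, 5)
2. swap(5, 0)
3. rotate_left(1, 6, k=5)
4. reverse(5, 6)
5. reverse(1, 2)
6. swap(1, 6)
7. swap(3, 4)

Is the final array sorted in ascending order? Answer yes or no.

After 1 (reverse(2, 5)): [5, 3, 0, 1, 2, 4, 6]
After 2 (swap(5, 0)): [4, 3, 0, 1, 2, 5, 6]
After 3 (rotate_left(1, 6, k=5)): [4, 6, 3, 0, 1, 2, 5]
After 4 (reverse(5, 6)): [4, 6, 3, 0, 1, 5, 2]
After 5 (reverse(1, 2)): [4, 3, 6, 0, 1, 5, 2]
After 6 (swap(1, 6)): [4, 2, 6, 0, 1, 5, 3]
After 7 (swap(3, 4)): [4, 2, 6, 1, 0, 5, 3]

Answer: no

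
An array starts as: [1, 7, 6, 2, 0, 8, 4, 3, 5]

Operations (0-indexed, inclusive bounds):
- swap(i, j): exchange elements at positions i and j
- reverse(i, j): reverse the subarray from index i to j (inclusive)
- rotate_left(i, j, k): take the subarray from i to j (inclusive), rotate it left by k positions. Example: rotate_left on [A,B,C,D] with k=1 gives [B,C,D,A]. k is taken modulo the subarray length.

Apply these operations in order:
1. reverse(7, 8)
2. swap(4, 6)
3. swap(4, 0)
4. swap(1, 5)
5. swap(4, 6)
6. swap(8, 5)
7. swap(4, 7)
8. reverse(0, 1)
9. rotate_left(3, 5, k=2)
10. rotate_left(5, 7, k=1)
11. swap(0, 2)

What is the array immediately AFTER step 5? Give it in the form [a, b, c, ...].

Answer: [4, 8, 6, 2, 0, 7, 1, 5, 3]

Derivation:
After 1 (reverse(7, 8)): [1, 7, 6, 2, 0, 8, 4, 5, 3]
After 2 (swap(4, 6)): [1, 7, 6, 2, 4, 8, 0, 5, 3]
After 3 (swap(4, 0)): [4, 7, 6, 2, 1, 8, 0, 5, 3]
After 4 (swap(1, 5)): [4, 8, 6, 2, 1, 7, 0, 5, 3]
After 5 (swap(4, 6)): [4, 8, 6, 2, 0, 7, 1, 5, 3]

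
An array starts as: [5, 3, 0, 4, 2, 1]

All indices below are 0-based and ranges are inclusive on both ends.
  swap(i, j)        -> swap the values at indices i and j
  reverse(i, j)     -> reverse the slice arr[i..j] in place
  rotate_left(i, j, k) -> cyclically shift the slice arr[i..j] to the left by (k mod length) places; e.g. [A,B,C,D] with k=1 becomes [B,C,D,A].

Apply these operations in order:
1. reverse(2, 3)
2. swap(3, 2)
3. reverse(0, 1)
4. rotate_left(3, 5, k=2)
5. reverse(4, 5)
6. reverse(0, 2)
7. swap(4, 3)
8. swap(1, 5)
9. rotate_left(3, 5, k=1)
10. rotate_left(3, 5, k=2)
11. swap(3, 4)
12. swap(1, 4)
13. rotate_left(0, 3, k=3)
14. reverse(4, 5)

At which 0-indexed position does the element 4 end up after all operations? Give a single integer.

Answer: 5

Derivation:
After 1 (reverse(2, 3)): [5, 3, 4, 0, 2, 1]
After 2 (swap(3, 2)): [5, 3, 0, 4, 2, 1]
After 3 (reverse(0, 1)): [3, 5, 0, 4, 2, 1]
After 4 (rotate_left(3, 5, k=2)): [3, 5, 0, 1, 4, 2]
After 5 (reverse(4, 5)): [3, 5, 0, 1, 2, 4]
After 6 (reverse(0, 2)): [0, 5, 3, 1, 2, 4]
After 7 (swap(4, 3)): [0, 5, 3, 2, 1, 4]
After 8 (swap(1, 5)): [0, 4, 3, 2, 1, 5]
After 9 (rotate_left(3, 5, k=1)): [0, 4, 3, 1, 5, 2]
After 10 (rotate_left(3, 5, k=2)): [0, 4, 3, 2, 1, 5]
After 11 (swap(3, 4)): [0, 4, 3, 1, 2, 5]
After 12 (swap(1, 4)): [0, 2, 3, 1, 4, 5]
After 13 (rotate_left(0, 3, k=3)): [1, 0, 2, 3, 4, 5]
After 14 (reverse(4, 5)): [1, 0, 2, 3, 5, 4]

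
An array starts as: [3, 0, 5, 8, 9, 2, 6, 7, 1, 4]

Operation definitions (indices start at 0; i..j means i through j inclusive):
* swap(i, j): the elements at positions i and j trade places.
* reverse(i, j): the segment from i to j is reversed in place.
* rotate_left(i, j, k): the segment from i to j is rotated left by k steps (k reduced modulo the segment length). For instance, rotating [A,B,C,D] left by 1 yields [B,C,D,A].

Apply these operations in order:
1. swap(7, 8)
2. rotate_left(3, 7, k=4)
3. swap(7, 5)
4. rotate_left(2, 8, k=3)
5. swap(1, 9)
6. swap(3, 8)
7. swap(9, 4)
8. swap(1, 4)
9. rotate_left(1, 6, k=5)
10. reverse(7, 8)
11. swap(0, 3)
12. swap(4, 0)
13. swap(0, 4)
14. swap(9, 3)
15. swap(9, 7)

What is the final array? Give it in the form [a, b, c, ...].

Answer: [6, 5, 0, 9, 8, 4, 7, 3, 1, 2]

Derivation:
After 1 (swap(7, 8)): [3, 0, 5, 8, 9, 2, 6, 1, 7, 4]
After 2 (rotate_left(3, 7, k=4)): [3, 0, 5, 1, 8, 9, 2, 6, 7, 4]
After 3 (swap(7, 5)): [3, 0, 5, 1, 8, 6, 2, 9, 7, 4]
After 4 (rotate_left(2, 8, k=3)): [3, 0, 6, 2, 9, 7, 5, 1, 8, 4]
After 5 (swap(1, 9)): [3, 4, 6, 2, 9, 7, 5, 1, 8, 0]
After 6 (swap(3, 8)): [3, 4, 6, 8, 9, 7, 5, 1, 2, 0]
After 7 (swap(9, 4)): [3, 4, 6, 8, 0, 7, 5, 1, 2, 9]
After 8 (swap(1, 4)): [3, 0, 6, 8, 4, 7, 5, 1, 2, 9]
After 9 (rotate_left(1, 6, k=5)): [3, 5, 0, 6, 8, 4, 7, 1, 2, 9]
After 10 (reverse(7, 8)): [3, 5, 0, 6, 8, 4, 7, 2, 1, 9]
After 11 (swap(0, 3)): [6, 5, 0, 3, 8, 4, 7, 2, 1, 9]
After 12 (swap(4, 0)): [8, 5, 0, 3, 6, 4, 7, 2, 1, 9]
After 13 (swap(0, 4)): [6, 5, 0, 3, 8, 4, 7, 2, 1, 9]
After 14 (swap(9, 3)): [6, 5, 0, 9, 8, 4, 7, 2, 1, 3]
After 15 (swap(9, 7)): [6, 5, 0, 9, 8, 4, 7, 3, 1, 2]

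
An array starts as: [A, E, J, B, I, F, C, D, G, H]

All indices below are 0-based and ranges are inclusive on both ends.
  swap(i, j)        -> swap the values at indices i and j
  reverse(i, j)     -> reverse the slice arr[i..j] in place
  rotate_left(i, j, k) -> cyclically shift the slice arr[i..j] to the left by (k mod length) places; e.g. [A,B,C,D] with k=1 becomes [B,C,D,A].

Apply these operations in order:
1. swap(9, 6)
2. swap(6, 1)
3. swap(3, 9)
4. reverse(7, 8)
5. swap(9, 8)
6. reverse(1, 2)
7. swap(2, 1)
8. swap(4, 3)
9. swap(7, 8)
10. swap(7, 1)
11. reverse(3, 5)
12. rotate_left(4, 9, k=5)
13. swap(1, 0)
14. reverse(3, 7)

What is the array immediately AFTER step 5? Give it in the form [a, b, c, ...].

Answer: [A, H, J, C, I, F, E, G, B, D]

Derivation:
After 1 (swap(9, 6)): [A, E, J, B, I, F, H, D, G, C]
After 2 (swap(6, 1)): [A, H, J, B, I, F, E, D, G, C]
After 3 (swap(3, 9)): [A, H, J, C, I, F, E, D, G, B]
After 4 (reverse(7, 8)): [A, H, J, C, I, F, E, G, D, B]
After 5 (swap(9, 8)): [A, H, J, C, I, F, E, G, B, D]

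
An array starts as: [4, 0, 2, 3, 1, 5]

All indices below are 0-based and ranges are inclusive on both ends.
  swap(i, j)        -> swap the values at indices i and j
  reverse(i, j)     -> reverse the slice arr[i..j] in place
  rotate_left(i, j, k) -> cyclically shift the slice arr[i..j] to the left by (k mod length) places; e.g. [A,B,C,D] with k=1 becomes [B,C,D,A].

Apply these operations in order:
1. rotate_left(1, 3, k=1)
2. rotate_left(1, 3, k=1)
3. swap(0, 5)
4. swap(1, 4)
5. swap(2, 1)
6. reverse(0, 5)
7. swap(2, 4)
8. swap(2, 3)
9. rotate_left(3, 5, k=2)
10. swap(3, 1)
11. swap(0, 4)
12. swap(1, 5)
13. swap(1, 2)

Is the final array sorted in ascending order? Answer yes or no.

Answer: yes

Derivation:
After 1 (rotate_left(1, 3, k=1)): [4, 2, 3, 0, 1, 5]
After 2 (rotate_left(1, 3, k=1)): [4, 3, 0, 2, 1, 5]
After 3 (swap(0, 5)): [5, 3, 0, 2, 1, 4]
After 4 (swap(1, 4)): [5, 1, 0, 2, 3, 4]
After 5 (swap(2, 1)): [5, 0, 1, 2, 3, 4]
After 6 (reverse(0, 5)): [4, 3, 2, 1, 0, 5]
After 7 (swap(2, 4)): [4, 3, 0, 1, 2, 5]
After 8 (swap(2, 3)): [4, 3, 1, 0, 2, 5]
After 9 (rotate_left(3, 5, k=2)): [4, 3, 1, 5, 0, 2]
After 10 (swap(3, 1)): [4, 5, 1, 3, 0, 2]
After 11 (swap(0, 4)): [0, 5, 1, 3, 4, 2]
After 12 (swap(1, 5)): [0, 2, 1, 3, 4, 5]
After 13 (swap(1, 2)): [0, 1, 2, 3, 4, 5]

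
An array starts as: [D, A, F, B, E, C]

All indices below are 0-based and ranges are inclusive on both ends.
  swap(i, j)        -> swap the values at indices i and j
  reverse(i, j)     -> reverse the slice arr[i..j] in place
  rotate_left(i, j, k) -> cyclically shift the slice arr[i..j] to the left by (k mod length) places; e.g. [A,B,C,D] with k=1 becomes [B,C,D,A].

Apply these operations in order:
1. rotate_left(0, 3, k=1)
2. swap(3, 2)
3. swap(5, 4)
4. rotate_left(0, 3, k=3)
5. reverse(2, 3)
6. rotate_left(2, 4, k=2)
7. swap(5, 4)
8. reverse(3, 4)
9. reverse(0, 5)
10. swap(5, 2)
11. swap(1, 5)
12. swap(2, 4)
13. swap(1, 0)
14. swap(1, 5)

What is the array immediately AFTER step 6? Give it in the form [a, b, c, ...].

Answer: [B, A, C, D, F, E]

Derivation:
After 1 (rotate_left(0, 3, k=1)): [A, F, B, D, E, C]
After 2 (swap(3, 2)): [A, F, D, B, E, C]
After 3 (swap(5, 4)): [A, F, D, B, C, E]
After 4 (rotate_left(0, 3, k=3)): [B, A, F, D, C, E]
After 5 (reverse(2, 3)): [B, A, D, F, C, E]
After 6 (rotate_left(2, 4, k=2)): [B, A, C, D, F, E]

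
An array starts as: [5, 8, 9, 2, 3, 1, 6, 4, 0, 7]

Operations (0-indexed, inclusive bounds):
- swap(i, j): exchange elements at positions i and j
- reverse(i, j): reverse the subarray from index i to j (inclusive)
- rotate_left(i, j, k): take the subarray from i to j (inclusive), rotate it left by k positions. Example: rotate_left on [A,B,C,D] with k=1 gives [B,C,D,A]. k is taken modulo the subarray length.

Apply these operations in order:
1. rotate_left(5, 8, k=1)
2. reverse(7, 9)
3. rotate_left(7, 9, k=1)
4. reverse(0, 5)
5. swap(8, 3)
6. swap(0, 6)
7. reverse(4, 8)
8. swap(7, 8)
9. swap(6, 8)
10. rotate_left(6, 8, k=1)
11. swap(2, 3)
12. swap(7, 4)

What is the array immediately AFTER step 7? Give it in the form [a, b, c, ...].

Answer: [4, 3, 2, 0, 9, 1, 6, 5, 8, 7]

Derivation:
After 1 (rotate_left(5, 8, k=1)): [5, 8, 9, 2, 3, 6, 4, 0, 1, 7]
After 2 (reverse(7, 9)): [5, 8, 9, 2, 3, 6, 4, 7, 1, 0]
After 3 (rotate_left(7, 9, k=1)): [5, 8, 9, 2, 3, 6, 4, 1, 0, 7]
After 4 (reverse(0, 5)): [6, 3, 2, 9, 8, 5, 4, 1, 0, 7]
After 5 (swap(8, 3)): [6, 3, 2, 0, 8, 5, 4, 1, 9, 7]
After 6 (swap(0, 6)): [4, 3, 2, 0, 8, 5, 6, 1, 9, 7]
After 7 (reverse(4, 8)): [4, 3, 2, 0, 9, 1, 6, 5, 8, 7]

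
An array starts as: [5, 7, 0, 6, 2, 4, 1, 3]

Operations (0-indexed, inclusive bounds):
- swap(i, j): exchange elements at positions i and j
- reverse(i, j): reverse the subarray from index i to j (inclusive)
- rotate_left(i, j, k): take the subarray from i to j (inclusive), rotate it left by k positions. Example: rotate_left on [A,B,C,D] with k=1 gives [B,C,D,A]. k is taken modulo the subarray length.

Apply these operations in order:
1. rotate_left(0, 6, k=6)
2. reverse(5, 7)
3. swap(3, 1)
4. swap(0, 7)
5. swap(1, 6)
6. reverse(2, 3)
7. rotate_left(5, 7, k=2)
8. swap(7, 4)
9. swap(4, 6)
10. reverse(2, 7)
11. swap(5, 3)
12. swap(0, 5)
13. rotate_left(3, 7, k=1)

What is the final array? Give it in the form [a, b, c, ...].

After 1 (rotate_left(0, 6, k=6)): [1, 5, 7, 0, 6, 2, 4, 3]
After 2 (reverse(5, 7)): [1, 5, 7, 0, 6, 3, 4, 2]
After 3 (swap(3, 1)): [1, 0, 7, 5, 6, 3, 4, 2]
After 4 (swap(0, 7)): [2, 0, 7, 5, 6, 3, 4, 1]
After 5 (swap(1, 6)): [2, 4, 7, 5, 6, 3, 0, 1]
After 6 (reverse(2, 3)): [2, 4, 5, 7, 6, 3, 0, 1]
After 7 (rotate_left(5, 7, k=2)): [2, 4, 5, 7, 6, 1, 3, 0]
After 8 (swap(7, 4)): [2, 4, 5, 7, 0, 1, 3, 6]
After 9 (swap(4, 6)): [2, 4, 5, 7, 3, 1, 0, 6]
After 10 (reverse(2, 7)): [2, 4, 6, 0, 1, 3, 7, 5]
After 11 (swap(5, 3)): [2, 4, 6, 3, 1, 0, 7, 5]
After 12 (swap(0, 5)): [0, 4, 6, 3, 1, 2, 7, 5]
After 13 (rotate_left(3, 7, k=1)): [0, 4, 6, 1, 2, 7, 5, 3]

Answer: [0, 4, 6, 1, 2, 7, 5, 3]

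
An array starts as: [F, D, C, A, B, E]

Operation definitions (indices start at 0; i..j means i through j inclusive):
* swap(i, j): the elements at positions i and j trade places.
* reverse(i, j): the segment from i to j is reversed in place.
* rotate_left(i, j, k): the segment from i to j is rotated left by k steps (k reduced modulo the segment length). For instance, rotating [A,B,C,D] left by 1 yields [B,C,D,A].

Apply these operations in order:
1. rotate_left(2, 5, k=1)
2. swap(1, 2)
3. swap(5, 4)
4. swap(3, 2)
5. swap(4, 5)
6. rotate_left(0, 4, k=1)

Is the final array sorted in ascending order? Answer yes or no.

Answer: no

Derivation:
After 1 (rotate_left(2, 5, k=1)): [F, D, A, B, E, C]
After 2 (swap(1, 2)): [F, A, D, B, E, C]
After 3 (swap(5, 4)): [F, A, D, B, C, E]
After 4 (swap(3, 2)): [F, A, B, D, C, E]
After 5 (swap(4, 5)): [F, A, B, D, E, C]
After 6 (rotate_left(0, 4, k=1)): [A, B, D, E, F, C]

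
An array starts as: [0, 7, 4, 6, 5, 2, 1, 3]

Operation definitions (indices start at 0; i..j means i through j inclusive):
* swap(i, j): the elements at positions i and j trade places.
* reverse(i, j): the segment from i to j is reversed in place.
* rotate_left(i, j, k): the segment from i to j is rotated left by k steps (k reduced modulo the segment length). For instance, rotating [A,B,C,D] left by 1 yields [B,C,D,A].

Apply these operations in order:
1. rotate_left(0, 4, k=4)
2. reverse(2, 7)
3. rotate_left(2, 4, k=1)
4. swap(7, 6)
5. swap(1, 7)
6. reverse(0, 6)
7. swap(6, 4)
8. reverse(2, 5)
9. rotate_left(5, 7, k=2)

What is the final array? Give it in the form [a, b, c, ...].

Answer: [7, 6, 4, 5, 2, 0, 3, 1]

Derivation:
After 1 (rotate_left(0, 4, k=4)): [5, 0, 7, 4, 6, 2, 1, 3]
After 2 (reverse(2, 7)): [5, 0, 3, 1, 2, 6, 4, 7]
After 3 (rotate_left(2, 4, k=1)): [5, 0, 1, 2, 3, 6, 4, 7]
After 4 (swap(7, 6)): [5, 0, 1, 2, 3, 6, 7, 4]
After 5 (swap(1, 7)): [5, 4, 1, 2, 3, 6, 7, 0]
After 6 (reverse(0, 6)): [7, 6, 3, 2, 1, 4, 5, 0]
After 7 (swap(6, 4)): [7, 6, 3, 2, 5, 4, 1, 0]
After 8 (reverse(2, 5)): [7, 6, 4, 5, 2, 3, 1, 0]
After 9 (rotate_left(5, 7, k=2)): [7, 6, 4, 5, 2, 0, 3, 1]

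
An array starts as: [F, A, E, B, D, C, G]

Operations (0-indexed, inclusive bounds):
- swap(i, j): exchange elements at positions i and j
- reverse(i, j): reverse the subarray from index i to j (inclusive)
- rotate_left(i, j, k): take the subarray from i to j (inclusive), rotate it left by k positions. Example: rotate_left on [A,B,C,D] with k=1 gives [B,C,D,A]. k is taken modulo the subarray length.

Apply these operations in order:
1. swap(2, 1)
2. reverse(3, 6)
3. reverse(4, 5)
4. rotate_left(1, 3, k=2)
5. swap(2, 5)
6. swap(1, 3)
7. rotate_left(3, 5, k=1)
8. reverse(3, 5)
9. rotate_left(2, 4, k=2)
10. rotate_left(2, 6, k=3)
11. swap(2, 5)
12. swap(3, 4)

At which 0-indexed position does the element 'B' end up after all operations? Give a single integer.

Answer: 4

Derivation:
After 1 (swap(2, 1)): [F, E, A, B, D, C, G]
After 2 (reverse(3, 6)): [F, E, A, G, C, D, B]
After 3 (reverse(4, 5)): [F, E, A, G, D, C, B]
After 4 (rotate_left(1, 3, k=2)): [F, G, E, A, D, C, B]
After 5 (swap(2, 5)): [F, G, C, A, D, E, B]
After 6 (swap(1, 3)): [F, A, C, G, D, E, B]
After 7 (rotate_left(3, 5, k=1)): [F, A, C, D, E, G, B]
After 8 (reverse(3, 5)): [F, A, C, G, E, D, B]
After 9 (rotate_left(2, 4, k=2)): [F, A, E, C, G, D, B]
After 10 (rotate_left(2, 6, k=3)): [F, A, D, B, E, C, G]
After 11 (swap(2, 5)): [F, A, C, B, E, D, G]
After 12 (swap(3, 4)): [F, A, C, E, B, D, G]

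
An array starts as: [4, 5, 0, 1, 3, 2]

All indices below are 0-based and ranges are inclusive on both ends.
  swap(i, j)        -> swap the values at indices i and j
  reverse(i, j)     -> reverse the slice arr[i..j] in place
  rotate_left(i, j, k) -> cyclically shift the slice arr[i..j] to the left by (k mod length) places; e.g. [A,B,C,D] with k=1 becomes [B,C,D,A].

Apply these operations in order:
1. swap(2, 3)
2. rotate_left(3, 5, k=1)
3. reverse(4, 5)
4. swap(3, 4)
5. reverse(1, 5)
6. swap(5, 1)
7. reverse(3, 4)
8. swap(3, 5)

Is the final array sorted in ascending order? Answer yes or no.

After 1 (swap(2, 3)): [4, 5, 1, 0, 3, 2]
After 2 (rotate_left(3, 5, k=1)): [4, 5, 1, 3, 2, 0]
After 3 (reverse(4, 5)): [4, 5, 1, 3, 0, 2]
After 4 (swap(3, 4)): [4, 5, 1, 0, 3, 2]
After 5 (reverse(1, 5)): [4, 2, 3, 0, 1, 5]
After 6 (swap(5, 1)): [4, 5, 3, 0, 1, 2]
After 7 (reverse(3, 4)): [4, 5, 3, 1, 0, 2]
After 8 (swap(3, 5)): [4, 5, 3, 2, 0, 1]

Answer: no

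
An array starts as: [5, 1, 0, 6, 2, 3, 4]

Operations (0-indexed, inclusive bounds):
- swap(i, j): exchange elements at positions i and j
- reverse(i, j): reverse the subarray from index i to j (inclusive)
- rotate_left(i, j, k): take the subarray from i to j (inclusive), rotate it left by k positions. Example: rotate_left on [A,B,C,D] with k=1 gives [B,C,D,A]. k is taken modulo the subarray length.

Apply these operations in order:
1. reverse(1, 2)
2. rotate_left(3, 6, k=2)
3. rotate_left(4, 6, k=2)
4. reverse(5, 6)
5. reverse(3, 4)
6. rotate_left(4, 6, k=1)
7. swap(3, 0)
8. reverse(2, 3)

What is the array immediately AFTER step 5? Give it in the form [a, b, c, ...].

Answer: [5, 0, 1, 2, 3, 6, 4]

Derivation:
After 1 (reverse(1, 2)): [5, 0, 1, 6, 2, 3, 4]
After 2 (rotate_left(3, 6, k=2)): [5, 0, 1, 3, 4, 6, 2]
After 3 (rotate_left(4, 6, k=2)): [5, 0, 1, 3, 2, 4, 6]
After 4 (reverse(5, 6)): [5, 0, 1, 3, 2, 6, 4]
After 5 (reverse(3, 4)): [5, 0, 1, 2, 3, 6, 4]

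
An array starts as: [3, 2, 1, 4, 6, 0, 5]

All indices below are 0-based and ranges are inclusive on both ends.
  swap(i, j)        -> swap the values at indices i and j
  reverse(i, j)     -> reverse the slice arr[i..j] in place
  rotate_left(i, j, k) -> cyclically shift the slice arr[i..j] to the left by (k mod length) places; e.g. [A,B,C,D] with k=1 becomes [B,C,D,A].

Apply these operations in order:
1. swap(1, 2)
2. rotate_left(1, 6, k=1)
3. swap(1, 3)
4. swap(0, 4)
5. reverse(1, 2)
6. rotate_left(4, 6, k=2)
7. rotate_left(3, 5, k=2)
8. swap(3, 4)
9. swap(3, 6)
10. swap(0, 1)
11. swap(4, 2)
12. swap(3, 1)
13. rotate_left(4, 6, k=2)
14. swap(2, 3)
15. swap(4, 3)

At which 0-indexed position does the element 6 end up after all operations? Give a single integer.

After 1 (swap(1, 2)): [3, 1, 2, 4, 6, 0, 5]
After 2 (rotate_left(1, 6, k=1)): [3, 2, 4, 6, 0, 5, 1]
After 3 (swap(1, 3)): [3, 6, 4, 2, 0, 5, 1]
After 4 (swap(0, 4)): [0, 6, 4, 2, 3, 5, 1]
After 5 (reverse(1, 2)): [0, 4, 6, 2, 3, 5, 1]
After 6 (rotate_left(4, 6, k=2)): [0, 4, 6, 2, 1, 3, 5]
After 7 (rotate_left(3, 5, k=2)): [0, 4, 6, 3, 2, 1, 5]
After 8 (swap(3, 4)): [0, 4, 6, 2, 3, 1, 5]
After 9 (swap(3, 6)): [0, 4, 6, 5, 3, 1, 2]
After 10 (swap(0, 1)): [4, 0, 6, 5, 3, 1, 2]
After 11 (swap(4, 2)): [4, 0, 3, 5, 6, 1, 2]
After 12 (swap(3, 1)): [4, 5, 3, 0, 6, 1, 2]
After 13 (rotate_left(4, 6, k=2)): [4, 5, 3, 0, 2, 6, 1]
After 14 (swap(2, 3)): [4, 5, 0, 3, 2, 6, 1]
After 15 (swap(4, 3)): [4, 5, 0, 2, 3, 6, 1]

Answer: 5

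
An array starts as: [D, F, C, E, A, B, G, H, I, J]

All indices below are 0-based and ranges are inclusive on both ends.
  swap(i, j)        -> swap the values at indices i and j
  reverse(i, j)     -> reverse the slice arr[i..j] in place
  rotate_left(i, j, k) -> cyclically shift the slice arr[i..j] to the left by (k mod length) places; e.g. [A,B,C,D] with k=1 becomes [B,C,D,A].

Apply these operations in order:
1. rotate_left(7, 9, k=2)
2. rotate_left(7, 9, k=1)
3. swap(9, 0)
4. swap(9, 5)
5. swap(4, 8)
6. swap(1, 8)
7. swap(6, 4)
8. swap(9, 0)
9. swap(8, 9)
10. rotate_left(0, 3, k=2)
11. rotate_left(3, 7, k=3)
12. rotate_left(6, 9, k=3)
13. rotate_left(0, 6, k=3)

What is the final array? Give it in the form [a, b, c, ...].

After 1 (rotate_left(7, 9, k=2)): [D, F, C, E, A, B, G, J, H, I]
After 2 (rotate_left(7, 9, k=1)): [D, F, C, E, A, B, G, H, I, J]
After 3 (swap(9, 0)): [J, F, C, E, A, B, G, H, I, D]
After 4 (swap(9, 5)): [J, F, C, E, A, D, G, H, I, B]
After 5 (swap(4, 8)): [J, F, C, E, I, D, G, H, A, B]
After 6 (swap(1, 8)): [J, A, C, E, I, D, G, H, F, B]
After 7 (swap(6, 4)): [J, A, C, E, G, D, I, H, F, B]
After 8 (swap(9, 0)): [B, A, C, E, G, D, I, H, F, J]
After 9 (swap(8, 9)): [B, A, C, E, G, D, I, H, J, F]
After 10 (rotate_left(0, 3, k=2)): [C, E, B, A, G, D, I, H, J, F]
After 11 (rotate_left(3, 7, k=3)): [C, E, B, I, H, A, G, D, J, F]
After 12 (rotate_left(6, 9, k=3)): [C, E, B, I, H, A, F, G, D, J]
After 13 (rotate_left(0, 6, k=3)): [I, H, A, F, C, E, B, G, D, J]

Answer: [I, H, A, F, C, E, B, G, D, J]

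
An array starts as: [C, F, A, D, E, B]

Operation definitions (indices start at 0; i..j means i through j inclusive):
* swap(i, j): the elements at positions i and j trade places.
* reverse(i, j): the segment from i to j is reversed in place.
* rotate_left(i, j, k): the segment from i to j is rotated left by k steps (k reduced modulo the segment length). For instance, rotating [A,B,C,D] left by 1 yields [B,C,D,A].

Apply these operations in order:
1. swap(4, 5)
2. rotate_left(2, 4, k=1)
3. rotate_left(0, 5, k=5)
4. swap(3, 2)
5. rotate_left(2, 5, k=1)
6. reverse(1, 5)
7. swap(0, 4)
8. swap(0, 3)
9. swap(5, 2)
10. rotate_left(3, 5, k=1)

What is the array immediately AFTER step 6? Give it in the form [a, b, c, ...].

After 1 (swap(4, 5)): [C, F, A, D, B, E]
After 2 (rotate_left(2, 4, k=1)): [C, F, D, B, A, E]
After 3 (rotate_left(0, 5, k=5)): [E, C, F, D, B, A]
After 4 (swap(3, 2)): [E, C, D, F, B, A]
After 5 (rotate_left(2, 5, k=1)): [E, C, F, B, A, D]
After 6 (reverse(1, 5)): [E, D, A, B, F, C]

Answer: [E, D, A, B, F, C]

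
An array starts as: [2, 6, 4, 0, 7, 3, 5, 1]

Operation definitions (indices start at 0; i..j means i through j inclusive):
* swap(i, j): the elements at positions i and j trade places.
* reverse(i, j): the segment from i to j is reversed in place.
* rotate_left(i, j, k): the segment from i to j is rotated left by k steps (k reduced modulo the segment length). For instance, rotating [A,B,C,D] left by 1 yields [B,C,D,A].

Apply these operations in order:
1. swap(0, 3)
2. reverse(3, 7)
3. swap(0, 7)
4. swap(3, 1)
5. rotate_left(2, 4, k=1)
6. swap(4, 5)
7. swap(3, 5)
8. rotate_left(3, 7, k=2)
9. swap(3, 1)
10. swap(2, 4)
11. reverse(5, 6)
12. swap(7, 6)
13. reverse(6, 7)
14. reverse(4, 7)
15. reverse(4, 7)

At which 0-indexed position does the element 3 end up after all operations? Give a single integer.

Answer: 7

Derivation:
After 1 (swap(0, 3)): [0, 6, 4, 2, 7, 3, 5, 1]
After 2 (reverse(3, 7)): [0, 6, 4, 1, 5, 3, 7, 2]
After 3 (swap(0, 7)): [2, 6, 4, 1, 5, 3, 7, 0]
After 4 (swap(3, 1)): [2, 1, 4, 6, 5, 3, 7, 0]
After 5 (rotate_left(2, 4, k=1)): [2, 1, 6, 5, 4, 3, 7, 0]
After 6 (swap(4, 5)): [2, 1, 6, 5, 3, 4, 7, 0]
After 7 (swap(3, 5)): [2, 1, 6, 4, 3, 5, 7, 0]
After 8 (rotate_left(3, 7, k=2)): [2, 1, 6, 5, 7, 0, 4, 3]
After 9 (swap(3, 1)): [2, 5, 6, 1, 7, 0, 4, 3]
After 10 (swap(2, 4)): [2, 5, 7, 1, 6, 0, 4, 3]
After 11 (reverse(5, 6)): [2, 5, 7, 1, 6, 4, 0, 3]
After 12 (swap(7, 6)): [2, 5, 7, 1, 6, 4, 3, 0]
After 13 (reverse(6, 7)): [2, 5, 7, 1, 6, 4, 0, 3]
After 14 (reverse(4, 7)): [2, 5, 7, 1, 3, 0, 4, 6]
After 15 (reverse(4, 7)): [2, 5, 7, 1, 6, 4, 0, 3]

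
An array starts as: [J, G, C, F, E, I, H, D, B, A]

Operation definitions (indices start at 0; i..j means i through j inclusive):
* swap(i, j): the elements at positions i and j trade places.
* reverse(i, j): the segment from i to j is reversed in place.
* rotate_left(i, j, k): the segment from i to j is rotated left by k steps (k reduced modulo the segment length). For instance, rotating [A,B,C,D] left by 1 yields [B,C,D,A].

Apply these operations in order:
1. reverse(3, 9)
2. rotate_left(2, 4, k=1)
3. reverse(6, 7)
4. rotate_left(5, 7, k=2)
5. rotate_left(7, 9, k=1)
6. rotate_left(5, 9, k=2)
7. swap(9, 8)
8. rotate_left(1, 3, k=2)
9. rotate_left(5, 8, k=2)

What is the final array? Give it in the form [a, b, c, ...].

After 1 (reverse(3, 9)): [J, G, C, A, B, D, H, I, E, F]
After 2 (rotate_left(2, 4, k=1)): [J, G, A, B, C, D, H, I, E, F]
After 3 (reverse(6, 7)): [J, G, A, B, C, D, I, H, E, F]
After 4 (rotate_left(5, 7, k=2)): [J, G, A, B, C, H, D, I, E, F]
After 5 (rotate_left(7, 9, k=1)): [J, G, A, B, C, H, D, E, F, I]
After 6 (rotate_left(5, 9, k=2)): [J, G, A, B, C, E, F, I, H, D]
After 7 (swap(9, 8)): [J, G, A, B, C, E, F, I, D, H]
After 8 (rotate_left(1, 3, k=2)): [J, B, G, A, C, E, F, I, D, H]
After 9 (rotate_left(5, 8, k=2)): [J, B, G, A, C, I, D, E, F, H]

Answer: [J, B, G, A, C, I, D, E, F, H]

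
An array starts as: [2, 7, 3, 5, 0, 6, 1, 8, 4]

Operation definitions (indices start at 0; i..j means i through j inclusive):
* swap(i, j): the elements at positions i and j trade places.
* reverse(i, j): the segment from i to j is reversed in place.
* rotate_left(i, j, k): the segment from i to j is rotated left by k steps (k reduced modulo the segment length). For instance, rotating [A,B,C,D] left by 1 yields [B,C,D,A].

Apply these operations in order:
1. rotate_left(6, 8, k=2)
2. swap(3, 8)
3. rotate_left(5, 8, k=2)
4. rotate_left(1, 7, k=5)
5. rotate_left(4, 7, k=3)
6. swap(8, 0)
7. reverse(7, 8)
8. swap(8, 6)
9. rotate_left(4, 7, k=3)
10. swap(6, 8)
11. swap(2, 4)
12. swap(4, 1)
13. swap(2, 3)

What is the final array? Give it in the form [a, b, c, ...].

Answer: [4, 6, 7, 2, 5, 1, 8, 0, 3]

Derivation:
After 1 (rotate_left(6, 8, k=2)): [2, 7, 3, 5, 0, 6, 4, 1, 8]
After 2 (swap(3, 8)): [2, 7, 3, 8, 0, 6, 4, 1, 5]
After 3 (rotate_left(5, 8, k=2)): [2, 7, 3, 8, 0, 1, 5, 6, 4]
After 4 (rotate_left(1, 7, k=5)): [2, 5, 6, 7, 3, 8, 0, 1, 4]
After 5 (rotate_left(4, 7, k=3)): [2, 5, 6, 7, 1, 3, 8, 0, 4]
After 6 (swap(8, 0)): [4, 5, 6, 7, 1, 3, 8, 0, 2]
After 7 (reverse(7, 8)): [4, 5, 6, 7, 1, 3, 8, 2, 0]
After 8 (swap(8, 6)): [4, 5, 6, 7, 1, 3, 0, 2, 8]
After 9 (rotate_left(4, 7, k=3)): [4, 5, 6, 7, 2, 1, 3, 0, 8]
After 10 (swap(6, 8)): [4, 5, 6, 7, 2, 1, 8, 0, 3]
After 11 (swap(2, 4)): [4, 5, 2, 7, 6, 1, 8, 0, 3]
After 12 (swap(4, 1)): [4, 6, 2, 7, 5, 1, 8, 0, 3]
After 13 (swap(2, 3)): [4, 6, 7, 2, 5, 1, 8, 0, 3]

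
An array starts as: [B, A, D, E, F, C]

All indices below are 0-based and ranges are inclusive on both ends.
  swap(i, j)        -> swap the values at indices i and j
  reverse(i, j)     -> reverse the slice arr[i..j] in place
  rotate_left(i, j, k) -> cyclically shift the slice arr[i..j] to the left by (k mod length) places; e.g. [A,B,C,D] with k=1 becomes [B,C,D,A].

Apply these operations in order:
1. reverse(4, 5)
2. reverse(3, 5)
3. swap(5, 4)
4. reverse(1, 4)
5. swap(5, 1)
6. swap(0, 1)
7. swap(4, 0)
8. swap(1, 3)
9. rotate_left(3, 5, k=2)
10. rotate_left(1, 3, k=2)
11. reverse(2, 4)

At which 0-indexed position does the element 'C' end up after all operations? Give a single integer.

Answer: 5

Derivation:
After 1 (reverse(4, 5)): [B, A, D, E, C, F]
After 2 (reverse(3, 5)): [B, A, D, F, C, E]
After 3 (swap(5, 4)): [B, A, D, F, E, C]
After 4 (reverse(1, 4)): [B, E, F, D, A, C]
After 5 (swap(5, 1)): [B, C, F, D, A, E]
After 6 (swap(0, 1)): [C, B, F, D, A, E]
After 7 (swap(4, 0)): [A, B, F, D, C, E]
After 8 (swap(1, 3)): [A, D, F, B, C, E]
After 9 (rotate_left(3, 5, k=2)): [A, D, F, E, B, C]
After 10 (rotate_left(1, 3, k=2)): [A, E, D, F, B, C]
After 11 (reverse(2, 4)): [A, E, B, F, D, C]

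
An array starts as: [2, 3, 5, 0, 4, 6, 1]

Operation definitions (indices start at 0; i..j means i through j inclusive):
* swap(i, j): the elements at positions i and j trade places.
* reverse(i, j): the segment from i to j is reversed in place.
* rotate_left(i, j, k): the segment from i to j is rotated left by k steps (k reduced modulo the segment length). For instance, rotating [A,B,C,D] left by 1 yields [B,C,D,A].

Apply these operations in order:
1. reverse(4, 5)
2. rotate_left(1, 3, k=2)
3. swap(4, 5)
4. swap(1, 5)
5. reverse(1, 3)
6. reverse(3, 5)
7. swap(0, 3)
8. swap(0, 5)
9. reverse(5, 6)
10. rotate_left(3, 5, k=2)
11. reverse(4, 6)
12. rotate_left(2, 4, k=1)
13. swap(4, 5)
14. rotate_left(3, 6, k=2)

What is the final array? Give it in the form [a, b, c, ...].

After 1 (reverse(4, 5)): [2, 3, 5, 0, 6, 4, 1]
After 2 (rotate_left(1, 3, k=2)): [2, 0, 3, 5, 6, 4, 1]
After 3 (swap(4, 5)): [2, 0, 3, 5, 4, 6, 1]
After 4 (swap(1, 5)): [2, 6, 3, 5, 4, 0, 1]
After 5 (reverse(1, 3)): [2, 5, 3, 6, 4, 0, 1]
After 6 (reverse(3, 5)): [2, 5, 3, 0, 4, 6, 1]
After 7 (swap(0, 3)): [0, 5, 3, 2, 4, 6, 1]
After 8 (swap(0, 5)): [6, 5, 3, 2, 4, 0, 1]
After 9 (reverse(5, 6)): [6, 5, 3, 2, 4, 1, 0]
After 10 (rotate_left(3, 5, k=2)): [6, 5, 3, 1, 2, 4, 0]
After 11 (reverse(4, 6)): [6, 5, 3, 1, 0, 4, 2]
After 12 (rotate_left(2, 4, k=1)): [6, 5, 1, 0, 3, 4, 2]
After 13 (swap(4, 5)): [6, 5, 1, 0, 4, 3, 2]
After 14 (rotate_left(3, 6, k=2)): [6, 5, 1, 3, 2, 0, 4]

Answer: [6, 5, 1, 3, 2, 0, 4]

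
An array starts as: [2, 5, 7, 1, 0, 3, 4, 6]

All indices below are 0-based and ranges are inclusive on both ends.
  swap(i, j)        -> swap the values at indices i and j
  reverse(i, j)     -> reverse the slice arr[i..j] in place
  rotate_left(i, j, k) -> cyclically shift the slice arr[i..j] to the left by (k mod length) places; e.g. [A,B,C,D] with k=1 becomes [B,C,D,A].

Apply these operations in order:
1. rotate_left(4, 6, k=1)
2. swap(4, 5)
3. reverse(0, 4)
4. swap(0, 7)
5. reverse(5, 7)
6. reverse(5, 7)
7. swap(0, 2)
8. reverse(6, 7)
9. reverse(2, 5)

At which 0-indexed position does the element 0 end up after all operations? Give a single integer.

After 1 (rotate_left(4, 6, k=1)): [2, 5, 7, 1, 3, 4, 0, 6]
After 2 (swap(4, 5)): [2, 5, 7, 1, 4, 3, 0, 6]
After 3 (reverse(0, 4)): [4, 1, 7, 5, 2, 3, 0, 6]
After 4 (swap(0, 7)): [6, 1, 7, 5, 2, 3, 0, 4]
After 5 (reverse(5, 7)): [6, 1, 7, 5, 2, 4, 0, 3]
After 6 (reverse(5, 7)): [6, 1, 7, 5, 2, 3, 0, 4]
After 7 (swap(0, 2)): [7, 1, 6, 5, 2, 3, 0, 4]
After 8 (reverse(6, 7)): [7, 1, 6, 5, 2, 3, 4, 0]
After 9 (reverse(2, 5)): [7, 1, 3, 2, 5, 6, 4, 0]

Answer: 7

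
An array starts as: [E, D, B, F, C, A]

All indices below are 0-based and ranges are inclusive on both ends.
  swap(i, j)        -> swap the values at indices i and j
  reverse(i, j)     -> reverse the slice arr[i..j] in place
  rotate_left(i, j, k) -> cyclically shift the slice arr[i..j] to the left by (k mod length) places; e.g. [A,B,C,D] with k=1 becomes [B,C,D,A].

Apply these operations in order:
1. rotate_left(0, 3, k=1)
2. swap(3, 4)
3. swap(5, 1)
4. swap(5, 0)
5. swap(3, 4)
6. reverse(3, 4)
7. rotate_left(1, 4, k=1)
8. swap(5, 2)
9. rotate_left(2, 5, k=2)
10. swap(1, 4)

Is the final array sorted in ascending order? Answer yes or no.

After 1 (rotate_left(0, 3, k=1)): [D, B, F, E, C, A]
After 2 (swap(3, 4)): [D, B, F, C, E, A]
After 3 (swap(5, 1)): [D, A, F, C, E, B]
After 4 (swap(5, 0)): [B, A, F, C, E, D]
After 5 (swap(3, 4)): [B, A, F, E, C, D]
After 6 (reverse(3, 4)): [B, A, F, C, E, D]
After 7 (rotate_left(1, 4, k=1)): [B, F, C, E, A, D]
After 8 (swap(5, 2)): [B, F, D, E, A, C]
After 9 (rotate_left(2, 5, k=2)): [B, F, A, C, D, E]
After 10 (swap(1, 4)): [B, D, A, C, F, E]

Answer: no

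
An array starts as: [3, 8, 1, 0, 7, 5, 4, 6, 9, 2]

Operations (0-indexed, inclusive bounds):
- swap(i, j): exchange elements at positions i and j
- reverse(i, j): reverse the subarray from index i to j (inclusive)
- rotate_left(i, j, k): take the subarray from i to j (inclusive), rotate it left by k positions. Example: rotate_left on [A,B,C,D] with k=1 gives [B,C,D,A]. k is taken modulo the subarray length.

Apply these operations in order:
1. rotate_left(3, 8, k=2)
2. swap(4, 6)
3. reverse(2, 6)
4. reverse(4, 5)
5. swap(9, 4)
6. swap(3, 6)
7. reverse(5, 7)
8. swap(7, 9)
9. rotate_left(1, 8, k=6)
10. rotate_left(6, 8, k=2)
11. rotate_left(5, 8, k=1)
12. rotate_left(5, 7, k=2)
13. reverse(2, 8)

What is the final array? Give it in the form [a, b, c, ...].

Answer: [3, 5, 1, 2, 6, 0, 4, 8, 7, 9]

Derivation:
After 1 (rotate_left(3, 8, k=2)): [3, 8, 1, 5, 4, 6, 9, 0, 7, 2]
After 2 (swap(4, 6)): [3, 8, 1, 5, 9, 6, 4, 0, 7, 2]
After 3 (reverse(2, 6)): [3, 8, 4, 6, 9, 5, 1, 0, 7, 2]
After 4 (reverse(4, 5)): [3, 8, 4, 6, 5, 9, 1, 0, 7, 2]
After 5 (swap(9, 4)): [3, 8, 4, 6, 2, 9, 1, 0, 7, 5]
After 6 (swap(3, 6)): [3, 8, 4, 1, 2, 9, 6, 0, 7, 5]
After 7 (reverse(5, 7)): [3, 8, 4, 1, 2, 0, 6, 9, 7, 5]
After 8 (swap(7, 9)): [3, 8, 4, 1, 2, 0, 6, 5, 7, 9]
After 9 (rotate_left(1, 8, k=6)): [3, 5, 7, 8, 4, 1, 2, 0, 6, 9]
After 10 (rotate_left(6, 8, k=2)): [3, 5, 7, 8, 4, 1, 6, 2, 0, 9]
After 11 (rotate_left(5, 8, k=1)): [3, 5, 7, 8, 4, 6, 2, 0, 1, 9]
After 12 (rotate_left(5, 7, k=2)): [3, 5, 7, 8, 4, 0, 6, 2, 1, 9]
After 13 (reverse(2, 8)): [3, 5, 1, 2, 6, 0, 4, 8, 7, 9]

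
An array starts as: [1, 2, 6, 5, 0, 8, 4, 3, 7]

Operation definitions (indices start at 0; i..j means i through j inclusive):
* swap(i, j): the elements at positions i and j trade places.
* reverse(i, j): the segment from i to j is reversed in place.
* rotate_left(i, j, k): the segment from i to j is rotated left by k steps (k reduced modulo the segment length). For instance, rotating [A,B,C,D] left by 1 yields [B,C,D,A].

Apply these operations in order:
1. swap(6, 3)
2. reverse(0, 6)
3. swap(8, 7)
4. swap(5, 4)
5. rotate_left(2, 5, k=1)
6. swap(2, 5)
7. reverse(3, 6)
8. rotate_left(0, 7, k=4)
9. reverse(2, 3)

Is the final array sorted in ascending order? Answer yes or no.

Answer: no

Derivation:
After 1 (swap(6, 3)): [1, 2, 6, 4, 0, 8, 5, 3, 7]
After 2 (reverse(0, 6)): [5, 8, 0, 4, 6, 2, 1, 3, 7]
After 3 (swap(8, 7)): [5, 8, 0, 4, 6, 2, 1, 7, 3]
After 4 (swap(5, 4)): [5, 8, 0, 4, 2, 6, 1, 7, 3]
After 5 (rotate_left(2, 5, k=1)): [5, 8, 4, 2, 6, 0, 1, 7, 3]
After 6 (swap(2, 5)): [5, 8, 0, 2, 6, 4, 1, 7, 3]
After 7 (reverse(3, 6)): [5, 8, 0, 1, 4, 6, 2, 7, 3]
After 8 (rotate_left(0, 7, k=4)): [4, 6, 2, 7, 5, 8, 0, 1, 3]
After 9 (reverse(2, 3)): [4, 6, 7, 2, 5, 8, 0, 1, 3]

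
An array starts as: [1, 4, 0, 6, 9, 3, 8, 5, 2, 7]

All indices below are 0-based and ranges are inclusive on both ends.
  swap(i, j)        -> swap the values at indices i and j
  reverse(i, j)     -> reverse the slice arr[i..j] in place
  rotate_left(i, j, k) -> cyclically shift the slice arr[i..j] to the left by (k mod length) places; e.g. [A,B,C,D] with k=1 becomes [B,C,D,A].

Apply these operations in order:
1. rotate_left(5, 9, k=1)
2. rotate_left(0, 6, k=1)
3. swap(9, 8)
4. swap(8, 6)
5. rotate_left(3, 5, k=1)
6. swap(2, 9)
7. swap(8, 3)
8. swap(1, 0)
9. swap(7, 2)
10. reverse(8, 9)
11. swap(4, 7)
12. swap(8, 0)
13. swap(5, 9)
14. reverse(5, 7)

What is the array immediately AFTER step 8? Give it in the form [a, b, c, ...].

After 1 (rotate_left(5, 9, k=1)): [1, 4, 0, 6, 9, 8, 5, 2, 7, 3]
After 2 (rotate_left(0, 6, k=1)): [4, 0, 6, 9, 8, 5, 1, 2, 7, 3]
After 3 (swap(9, 8)): [4, 0, 6, 9, 8, 5, 1, 2, 3, 7]
After 4 (swap(8, 6)): [4, 0, 6, 9, 8, 5, 3, 2, 1, 7]
After 5 (rotate_left(3, 5, k=1)): [4, 0, 6, 8, 5, 9, 3, 2, 1, 7]
After 6 (swap(2, 9)): [4, 0, 7, 8, 5, 9, 3, 2, 1, 6]
After 7 (swap(8, 3)): [4, 0, 7, 1, 5, 9, 3, 2, 8, 6]
After 8 (swap(1, 0)): [0, 4, 7, 1, 5, 9, 3, 2, 8, 6]

Answer: [0, 4, 7, 1, 5, 9, 3, 2, 8, 6]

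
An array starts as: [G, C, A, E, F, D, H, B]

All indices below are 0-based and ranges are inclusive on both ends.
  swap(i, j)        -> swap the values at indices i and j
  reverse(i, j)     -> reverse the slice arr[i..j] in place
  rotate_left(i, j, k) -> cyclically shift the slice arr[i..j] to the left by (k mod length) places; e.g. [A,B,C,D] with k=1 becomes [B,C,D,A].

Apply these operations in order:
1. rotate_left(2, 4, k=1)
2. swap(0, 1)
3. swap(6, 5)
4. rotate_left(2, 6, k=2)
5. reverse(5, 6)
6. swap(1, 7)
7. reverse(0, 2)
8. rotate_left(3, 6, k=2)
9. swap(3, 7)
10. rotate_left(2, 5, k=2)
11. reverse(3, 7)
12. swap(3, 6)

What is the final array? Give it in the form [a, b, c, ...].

Answer: [A, B, E, C, D, G, F, H]

Derivation:
After 1 (rotate_left(2, 4, k=1)): [G, C, E, F, A, D, H, B]
After 2 (swap(0, 1)): [C, G, E, F, A, D, H, B]
After 3 (swap(6, 5)): [C, G, E, F, A, H, D, B]
After 4 (rotate_left(2, 6, k=2)): [C, G, A, H, D, E, F, B]
After 5 (reverse(5, 6)): [C, G, A, H, D, F, E, B]
After 6 (swap(1, 7)): [C, B, A, H, D, F, E, G]
After 7 (reverse(0, 2)): [A, B, C, H, D, F, E, G]
After 8 (rotate_left(3, 6, k=2)): [A, B, C, F, E, H, D, G]
After 9 (swap(3, 7)): [A, B, C, G, E, H, D, F]
After 10 (rotate_left(2, 5, k=2)): [A, B, E, H, C, G, D, F]
After 11 (reverse(3, 7)): [A, B, E, F, D, G, C, H]
After 12 (swap(3, 6)): [A, B, E, C, D, G, F, H]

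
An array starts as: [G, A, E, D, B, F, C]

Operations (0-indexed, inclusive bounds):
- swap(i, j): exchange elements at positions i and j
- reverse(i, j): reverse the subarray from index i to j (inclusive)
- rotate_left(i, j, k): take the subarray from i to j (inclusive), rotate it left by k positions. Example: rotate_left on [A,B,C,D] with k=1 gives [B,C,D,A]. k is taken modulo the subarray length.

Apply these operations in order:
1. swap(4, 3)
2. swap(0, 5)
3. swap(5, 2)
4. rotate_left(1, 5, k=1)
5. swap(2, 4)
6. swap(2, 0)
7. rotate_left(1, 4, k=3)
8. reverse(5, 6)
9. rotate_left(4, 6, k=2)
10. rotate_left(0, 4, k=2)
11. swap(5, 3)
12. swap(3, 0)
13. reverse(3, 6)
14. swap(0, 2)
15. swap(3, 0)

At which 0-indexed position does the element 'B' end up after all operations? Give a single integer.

After 1 (swap(4, 3)): [G, A, E, B, D, F, C]
After 2 (swap(0, 5)): [F, A, E, B, D, G, C]
After 3 (swap(5, 2)): [F, A, G, B, D, E, C]
After 4 (rotate_left(1, 5, k=1)): [F, G, B, D, E, A, C]
After 5 (swap(2, 4)): [F, G, E, D, B, A, C]
After 6 (swap(2, 0)): [E, G, F, D, B, A, C]
After 7 (rotate_left(1, 4, k=3)): [E, B, G, F, D, A, C]
After 8 (reverse(5, 6)): [E, B, G, F, D, C, A]
After 9 (rotate_left(4, 6, k=2)): [E, B, G, F, A, D, C]
After 10 (rotate_left(0, 4, k=2)): [G, F, A, E, B, D, C]
After 11 (swap(5, 3)): [G, F, A, D, B, E, C]
After 12 (swap(3, 0)): [D, F, A, G, B, E, C]
After 13 (reverse(3, 6)): [D, F, A, C, E, B, G]
After 14 (swap(0, 2)): [A, F, D, C, E, B, G]
After 15 (swap(3, 0)): [C, F, D, A, E, B, G]

Answer: 5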